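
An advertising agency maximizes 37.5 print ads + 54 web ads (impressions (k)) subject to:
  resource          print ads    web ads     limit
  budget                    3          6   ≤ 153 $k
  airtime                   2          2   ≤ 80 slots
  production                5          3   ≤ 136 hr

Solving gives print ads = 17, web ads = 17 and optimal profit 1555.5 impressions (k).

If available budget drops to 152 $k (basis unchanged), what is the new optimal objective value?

1548

At the optimum: budget uses 153 of 153 (binding); airtime uses 68 of 80 (slack = 12); production uses 136 of 136 (binding).
Slack constraints have shadow price 0 (complementary slackness).
The binding rows give the dual system: 3·y_budget + 5·y_production = 37.5 and 6·y_budget + 3·y_production = 54.
Solving: y_budget = 7.5, y_production = 3.
Δz = y_budget·Δb = 7.5 × (-1) = -7.5, so new z* = 1555.5 − 7.5 = 1548.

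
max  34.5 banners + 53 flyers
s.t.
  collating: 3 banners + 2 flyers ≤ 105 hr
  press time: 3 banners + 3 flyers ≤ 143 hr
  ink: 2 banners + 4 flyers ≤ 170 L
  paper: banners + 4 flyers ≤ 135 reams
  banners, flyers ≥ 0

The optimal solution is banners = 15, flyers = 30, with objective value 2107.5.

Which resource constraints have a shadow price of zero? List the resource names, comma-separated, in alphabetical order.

collating: 105/105 (binding)
press time: 135/143 (slack 8)
ink: 150/170 (slack 20)
paper: 135/135 (binding)
By complementary slackness, a constraint with positive slack has shadow price 0 → ink, press time.

ink, press time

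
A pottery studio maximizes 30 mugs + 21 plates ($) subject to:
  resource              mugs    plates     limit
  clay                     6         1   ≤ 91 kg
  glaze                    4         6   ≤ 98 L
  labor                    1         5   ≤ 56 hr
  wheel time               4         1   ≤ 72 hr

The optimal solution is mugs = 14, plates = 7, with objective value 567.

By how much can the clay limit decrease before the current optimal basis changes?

16

Binding constraints: clay, glaze. The basis is B = [[6,1],[4,6]] with det 32.
Per unit decrease in clay, x* moves by d = (-0.1875, 0.125).
The basis stays optimal until labor becomes binding; allowable decrease = 16 kg.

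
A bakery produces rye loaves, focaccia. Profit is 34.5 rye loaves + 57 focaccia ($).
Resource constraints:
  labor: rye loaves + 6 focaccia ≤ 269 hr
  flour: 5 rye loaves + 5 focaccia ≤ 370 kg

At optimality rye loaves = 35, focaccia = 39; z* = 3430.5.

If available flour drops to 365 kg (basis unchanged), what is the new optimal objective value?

3400.5

At the optimum: labor uses 269 of 269 (binding); flour uses 370 of 370 (binding).
From A_Bᵀ y = c: 1·y_labor + 5·y_flour = 34.5; 6·y_labor + 5·y_flour = 57.
This yields shadow prices y_labor = 4.5, y_flour = 6.
Δz = y_flour·Δb = 6 × (-5) = -30, so new z* = 3430.5 − 30 = 3400.5.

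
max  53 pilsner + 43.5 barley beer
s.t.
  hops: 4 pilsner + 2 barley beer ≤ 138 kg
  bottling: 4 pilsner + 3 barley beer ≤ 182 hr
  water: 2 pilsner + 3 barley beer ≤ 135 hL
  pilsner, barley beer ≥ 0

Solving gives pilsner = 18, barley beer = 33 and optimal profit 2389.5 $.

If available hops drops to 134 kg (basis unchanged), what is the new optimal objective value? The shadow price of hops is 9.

Δb = -4, so new z* = 2389.5 + (9)·(-4) = 2389.5 − 36 = 2353.5.

2353.5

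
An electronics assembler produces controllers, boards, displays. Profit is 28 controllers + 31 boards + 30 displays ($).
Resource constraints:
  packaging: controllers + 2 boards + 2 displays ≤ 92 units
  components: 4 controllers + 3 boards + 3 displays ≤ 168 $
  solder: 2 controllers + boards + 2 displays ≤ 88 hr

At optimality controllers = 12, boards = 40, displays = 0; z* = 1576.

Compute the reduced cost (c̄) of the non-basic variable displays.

-1

Binding: packaging and components. Non-binding: solder (24 unused).
Slack constraints have shadow price 0 (complementary slackness).
Dual feasibility on the basic columns requires 1·y_packaging + 4·y_components = 28, 2·y_packaging + 3·y_components = 31.
→ y_packaging = 8 and y_components = 5.
Reduced cost of displays: c₃ − yᵀa₃ = 30 − (8·2 + 5·3) = 30 − 31 = -1.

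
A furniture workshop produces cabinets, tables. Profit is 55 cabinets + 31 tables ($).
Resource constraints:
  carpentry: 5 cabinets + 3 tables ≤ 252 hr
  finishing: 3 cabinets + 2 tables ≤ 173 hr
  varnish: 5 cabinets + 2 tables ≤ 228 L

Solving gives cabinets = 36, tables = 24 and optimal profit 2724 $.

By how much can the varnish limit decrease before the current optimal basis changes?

Binding constraints: carpentry, varnish. The basis is B = [[5,3],[5,2]] with det -5.
Per unit decrease in varnish, x* moves by d = (-0.6, 1).
The basis stays optimal until cabinets reaches 0; allowable decrease = 60 L.

60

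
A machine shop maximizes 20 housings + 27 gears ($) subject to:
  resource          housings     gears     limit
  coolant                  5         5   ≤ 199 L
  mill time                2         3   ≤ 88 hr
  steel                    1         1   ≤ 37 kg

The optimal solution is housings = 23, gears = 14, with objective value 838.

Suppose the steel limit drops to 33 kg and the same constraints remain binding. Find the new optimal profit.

814

Check each constraint at x*: coolant 185/199 (slack 14); mill time 88/88 (tight); steel 37/37 (tight).
By complementary slackness, y = 0 for the non-binding constraint.
The binding rows give the dual system: 2·y_mill time + 1·y_steel = 20 and 3·y_mill time + 1·y_steel = 27.
This yields shadow prices y_mill time = 7, y_steel = 6.
Δz = y_steel·Δb = 6 × (-4) = -24, so new z* = 838 − 24 = 814.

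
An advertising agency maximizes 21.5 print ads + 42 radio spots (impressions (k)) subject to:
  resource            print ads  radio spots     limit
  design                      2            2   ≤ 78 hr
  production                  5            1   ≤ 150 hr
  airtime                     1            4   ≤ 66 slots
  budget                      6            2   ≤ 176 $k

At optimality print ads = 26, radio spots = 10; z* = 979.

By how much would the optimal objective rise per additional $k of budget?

2

Check each constraint at x*: design 72/78 (slack 6); production 140/150 (slack 10); airtime 66/66 (tight); budget 176/176 (tight).
Slack constraints have shadow price 0 (complementary slackness).
The binding rows give the dual system: 1·y_airtime + 6·y_budget = 21.5 and 4·y_airtime + 2·y_budget = 42.
→ y_airtime = 9.5 and y_budget = 2.
Shadow price of budget = 2.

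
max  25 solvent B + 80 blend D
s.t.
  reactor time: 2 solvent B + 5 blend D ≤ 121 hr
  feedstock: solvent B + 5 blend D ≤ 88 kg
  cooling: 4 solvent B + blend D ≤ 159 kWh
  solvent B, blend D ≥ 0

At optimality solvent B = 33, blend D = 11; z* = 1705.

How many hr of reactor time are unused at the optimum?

0

reactor time used = 2·33 + 5·11 = 121; slack = 121 − 121 = 0.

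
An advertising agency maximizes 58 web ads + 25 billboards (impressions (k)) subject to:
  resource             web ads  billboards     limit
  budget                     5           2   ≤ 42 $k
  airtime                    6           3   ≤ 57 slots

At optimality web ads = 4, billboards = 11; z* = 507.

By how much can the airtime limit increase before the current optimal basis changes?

Binding constraints: budget, airtime. The basis is B = [[5,2],[6,3]] with det 3.
Per unit increase in airtime, x* moves by d = (-0.6667, 1.6667).
The basis stays optimal until web ads reaches 0; allowable increase = 6 slots.

6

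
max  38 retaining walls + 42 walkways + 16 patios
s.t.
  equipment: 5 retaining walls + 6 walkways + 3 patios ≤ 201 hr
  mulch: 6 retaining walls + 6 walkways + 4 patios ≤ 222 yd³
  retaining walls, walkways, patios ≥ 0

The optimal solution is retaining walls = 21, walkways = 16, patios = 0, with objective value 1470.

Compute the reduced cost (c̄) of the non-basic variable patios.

-8

At the optimum: equipment uses 201 of 201 (binding); mulch uses 222 of 222 (binding).
From A_Bᵀ y = c: 5·y_equipment + 6·y_mulch = 38; 6·y_equipment + 6·y_mulch = 42.
→ y_equipment = 4 and y_mulch = 3.
Reduced cost of patios: c₃ − yᵀa₃ = 16 − (4·3 + 3·4) = 16 − 24 = -8.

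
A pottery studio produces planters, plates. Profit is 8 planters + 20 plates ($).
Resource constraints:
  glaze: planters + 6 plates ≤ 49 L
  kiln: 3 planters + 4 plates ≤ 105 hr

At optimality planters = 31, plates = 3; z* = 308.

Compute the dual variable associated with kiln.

Both glaze and kiln are binding at x*.
Dual feasibility on the basic columns requires 1·y_glaze + 3·y_kiln = 8, 6·y_glaze + 4·y_kiln = 20.
Solving: y_glaze = 2, y_kiln = 2.
Shadow price of kiln = 2.

2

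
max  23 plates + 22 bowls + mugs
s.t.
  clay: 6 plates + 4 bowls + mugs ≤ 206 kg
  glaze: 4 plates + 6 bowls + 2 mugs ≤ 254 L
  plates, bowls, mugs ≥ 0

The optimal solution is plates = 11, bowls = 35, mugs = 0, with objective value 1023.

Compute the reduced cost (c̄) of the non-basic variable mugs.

Both clay and glaze are binding at x*.
Dual feasibility on the basic columns requires 6·y_clay + 4·y_glaze = 23, 4·y_clay + 6·y_glaze = 22.
This yields shadow prices y_clay = 2.5, y_glaze = 2.
Reduced cost of mugs: c₃ − yᵀa₃ = 1 − (2.5·1 + 2·2) = 1 − 6.5 = -5.5.

-5.5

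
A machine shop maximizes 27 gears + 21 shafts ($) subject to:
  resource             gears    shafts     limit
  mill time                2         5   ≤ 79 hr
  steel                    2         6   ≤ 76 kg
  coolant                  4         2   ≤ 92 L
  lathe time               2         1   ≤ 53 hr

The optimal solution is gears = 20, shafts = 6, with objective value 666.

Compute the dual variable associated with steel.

1.5

Binding: steel and coolant. Non-binding: mill time (9 unused), lathe time (7 unused).
By complementary slackness, y = 0 for the non-binding constraints.
Dual feasibility on the basic columns requires 2·y_steel + 4·y_coolant = 27, 6·y_steel + 2·y_coolant = 21.
→ y_steel = 1.5 and y_coolant = 6.
Shadow price of steel = 1.5.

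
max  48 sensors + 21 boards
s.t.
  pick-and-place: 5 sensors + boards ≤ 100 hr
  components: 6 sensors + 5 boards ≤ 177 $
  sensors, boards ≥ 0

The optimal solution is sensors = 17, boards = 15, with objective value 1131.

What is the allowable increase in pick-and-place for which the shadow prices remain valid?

Binding constraints: pick-and-place, components. The basis is B = [[5,1],[6,5]] with det 19.
Per unit increase in pick-and-place, x* moves by d = (0.2632, -0.3158).
The basis stays optimal until boards reaches 0; allowable increase = 47.5 hr.

47.5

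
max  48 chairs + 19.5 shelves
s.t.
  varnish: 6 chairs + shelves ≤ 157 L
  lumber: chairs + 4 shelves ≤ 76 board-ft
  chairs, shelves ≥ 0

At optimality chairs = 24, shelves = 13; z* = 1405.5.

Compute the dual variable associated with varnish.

7.5

At the optimum: varnish uses 157 of 157 (binding); lumber uses 76 of 76 (binding).
The binding rows give the dual system: 6·y_varnish + 1·y_lumber = 48 and 1·y_varnish + 4·y_lumber = 19.5.
This yields shadow prices y_varnish = 7.5, y_lumber = 3.
Shadow price of varnish = 7.5.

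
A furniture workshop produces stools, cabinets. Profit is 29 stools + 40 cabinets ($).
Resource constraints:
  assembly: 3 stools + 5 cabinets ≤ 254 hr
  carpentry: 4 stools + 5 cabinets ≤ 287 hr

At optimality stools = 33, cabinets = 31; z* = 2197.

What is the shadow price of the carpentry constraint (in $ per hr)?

5

At the optimum: assembly uses 254 of 254 (binding); carpentry uses 287 of 287 (binding).
The binding rows give the dual system: 3·y_assembly + 4·y_carpentry = 29 and 5·y_assembly + 5·y_carpentry = 40.
→ y_assembly = 3 and y_carpentry = 5.
Shadow price of carpentry = 5.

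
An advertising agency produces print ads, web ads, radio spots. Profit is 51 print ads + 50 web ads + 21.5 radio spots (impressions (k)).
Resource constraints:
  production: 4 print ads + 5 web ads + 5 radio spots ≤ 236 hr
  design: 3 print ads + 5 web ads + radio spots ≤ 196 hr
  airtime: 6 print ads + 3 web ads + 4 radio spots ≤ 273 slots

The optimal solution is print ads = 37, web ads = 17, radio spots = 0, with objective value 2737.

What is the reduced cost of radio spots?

Binding: design and airtime. Non-binding: production (3 unused).
By complementary slackness, y = 0 for the non-binding constraint.
The binding rows give the dual system: 3·y_design + 6·y_airtime = 51 and 5·y_design + 3·y_airtime = 50.
Solving: y_design = 7, y_airtime = 5.
Reduced cost of radio spots: c₃ − yᵀa₃ = 21.5 − (7·1 + 5·4) = 21.5 − 27 = -5.5.

-5.5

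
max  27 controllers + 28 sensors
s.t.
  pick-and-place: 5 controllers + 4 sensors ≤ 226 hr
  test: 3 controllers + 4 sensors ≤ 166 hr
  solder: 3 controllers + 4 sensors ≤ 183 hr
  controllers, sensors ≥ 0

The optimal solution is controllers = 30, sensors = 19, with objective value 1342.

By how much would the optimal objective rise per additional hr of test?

Check each constraint at x*: pick-and-place 226/226 (tight); test 166/166 (tight); solder 166/183 (slack 17).
Since solder is not tight, its dual is 0.
From A_Bᵀ y = c: 5·y_pick-and-place + 3·y_test = 27; 4·y_pick-and-place + 4·y_test = 28.
This yields shadow prices y_pick-and-place = 3, y_test = 4.
Shadow price of test = 4.

4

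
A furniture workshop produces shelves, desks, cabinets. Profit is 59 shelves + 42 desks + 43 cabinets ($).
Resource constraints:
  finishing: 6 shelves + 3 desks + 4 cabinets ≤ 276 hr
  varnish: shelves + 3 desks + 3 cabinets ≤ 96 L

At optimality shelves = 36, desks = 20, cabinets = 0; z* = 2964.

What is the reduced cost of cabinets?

Check each constraint at x*: finishing 276/276 (tight); varnish 96/96 (tight).
Dual feasibility on the basic columns requires 6·y_finishing + 1·y_varnish = 59, 3·y_finishing + 3·y_varnish = 42.
Solving: y_finishing = 9, y_varnish = 5.
Reduced cost of cabinets: c₃ − yᵀa₃ = 43 − (9·4 + 5·3) = 43 − 51 = -8.

-8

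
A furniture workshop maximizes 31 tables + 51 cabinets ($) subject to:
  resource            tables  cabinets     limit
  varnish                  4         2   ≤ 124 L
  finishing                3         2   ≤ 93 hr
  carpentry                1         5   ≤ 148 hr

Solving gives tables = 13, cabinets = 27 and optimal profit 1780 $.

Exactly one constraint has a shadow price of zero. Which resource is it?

varnish: 106/124 (slack 18)
finishing: 93/93 (binding)
carpentry: 148/148 (binding)
By complementary slackness, a constraint with positive slack has shadow price 0 → varnish.

varnish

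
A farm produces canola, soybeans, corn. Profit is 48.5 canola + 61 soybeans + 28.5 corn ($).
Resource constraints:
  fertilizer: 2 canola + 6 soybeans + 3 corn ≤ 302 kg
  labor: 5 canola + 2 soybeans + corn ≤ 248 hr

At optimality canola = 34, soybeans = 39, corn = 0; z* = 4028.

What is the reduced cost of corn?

At the optimum: fertilizer uses 302 of 302 (binding); labor uses 248 of 248 (binding).
From A_Bᵀ y = c: 2·y_fertilizer + 5·y_labor = 48.5; 6·y_fertilizer + 2·y_labor = 61.
Solving: y_fertilizer = 8, y_labor = 6.5.
Reduced cost of corn: c₃ − yᵀa₃ = 28.5 − (8·3 + 6.5·1) = 28.5 − 30.5 = -2.

-2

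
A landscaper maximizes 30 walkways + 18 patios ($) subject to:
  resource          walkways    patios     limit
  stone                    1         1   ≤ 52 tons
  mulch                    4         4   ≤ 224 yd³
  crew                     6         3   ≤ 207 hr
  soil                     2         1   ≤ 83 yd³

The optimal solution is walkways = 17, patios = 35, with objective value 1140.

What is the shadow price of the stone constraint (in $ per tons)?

6

Check each constraint at x*: stone 52/52 (tight); mulch 208/224 (slack 16); crew 207/207 (tight); soil 69/83 (slack 14).
Since mulch, soil are not tight, their duals are 0.
The binding rows give the dual system: 1·y_stone + 6·y_crew = 30 and 1·y_stone + 3·y_crew = 18.
Solving: y_stone = 6, y_crew = 4.
Shadow price of stone = 6.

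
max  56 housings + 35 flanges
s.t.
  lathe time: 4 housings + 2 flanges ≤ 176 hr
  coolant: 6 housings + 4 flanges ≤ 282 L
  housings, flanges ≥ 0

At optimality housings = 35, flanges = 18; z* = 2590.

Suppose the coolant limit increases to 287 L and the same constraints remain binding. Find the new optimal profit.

Both lathe time and coolant are binding at x*.
The binding rows give the dual system: 4·y_lathe time + 6·y_coolant = 56 and 2·y_lathe time + 4·y_coolant = 35.
This yields shadow prices y_lathe time = 3.5, y_coolant = 7.
Δz = y_coolant·Δb = 7 × (5) = 35, so new z* = 2590 + 35 = 2625.

2625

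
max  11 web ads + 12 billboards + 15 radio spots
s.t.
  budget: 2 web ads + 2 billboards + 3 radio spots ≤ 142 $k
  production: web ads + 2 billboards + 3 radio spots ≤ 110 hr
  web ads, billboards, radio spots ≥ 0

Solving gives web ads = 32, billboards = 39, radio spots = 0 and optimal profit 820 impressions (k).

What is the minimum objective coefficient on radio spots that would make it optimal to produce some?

Check each constraint at x*: budget 142/142 (tight); production 110/110 (tight).
The binding rows give the dual system: 2·y_budget + 1·y_production = 11 and 2·y_budget + 2·y_production = 12.
This yields shadow prices y_budget = 5, y_production = 1.
radio spots enters the basis when its profit ≥ yᵀa₃ = 5·3 + 1·3 = 18.

18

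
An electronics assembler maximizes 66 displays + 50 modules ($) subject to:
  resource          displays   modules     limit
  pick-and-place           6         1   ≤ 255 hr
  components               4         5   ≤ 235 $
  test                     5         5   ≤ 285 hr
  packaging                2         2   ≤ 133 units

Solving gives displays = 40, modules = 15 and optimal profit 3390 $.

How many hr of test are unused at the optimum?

10

test used = 5·40 + 5·15 = 275; slack = 285 − 275 = 10.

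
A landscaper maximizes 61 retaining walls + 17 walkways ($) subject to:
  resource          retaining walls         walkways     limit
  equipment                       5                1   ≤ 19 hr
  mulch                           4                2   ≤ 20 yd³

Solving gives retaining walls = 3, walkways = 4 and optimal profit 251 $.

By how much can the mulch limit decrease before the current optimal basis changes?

Binding constraints: equipment, mulch. The basis is B = [[5,1],[4,2]] with det 6.
Per unit decrease in mulch, x* moves by d = (0.1667, -0.8333).
The basis stays optimal until walkways reaches 0; allowable decrease = 4.8 yd³.

4.8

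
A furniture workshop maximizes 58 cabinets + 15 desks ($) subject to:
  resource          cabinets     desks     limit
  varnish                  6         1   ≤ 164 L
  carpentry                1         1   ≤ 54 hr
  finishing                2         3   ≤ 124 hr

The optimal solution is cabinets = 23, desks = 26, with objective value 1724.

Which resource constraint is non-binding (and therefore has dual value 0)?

carpentry

varnish: 164/164 (binding)
carpentry: 49/54 (slack 5)
finishing: 124/124 (binding)
By complementary slackness, a constraint with positive slack has shadow price 0 → carpentry.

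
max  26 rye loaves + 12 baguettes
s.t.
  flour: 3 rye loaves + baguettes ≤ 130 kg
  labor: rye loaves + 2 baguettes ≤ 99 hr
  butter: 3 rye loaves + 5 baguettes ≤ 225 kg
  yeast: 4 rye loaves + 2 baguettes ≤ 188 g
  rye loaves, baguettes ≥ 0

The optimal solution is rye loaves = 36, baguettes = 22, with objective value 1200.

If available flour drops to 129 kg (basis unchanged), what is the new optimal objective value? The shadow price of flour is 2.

1198

Δb = -1, so new z* = 1200 + (2)·(-1) = 1200 − 2 = 1198.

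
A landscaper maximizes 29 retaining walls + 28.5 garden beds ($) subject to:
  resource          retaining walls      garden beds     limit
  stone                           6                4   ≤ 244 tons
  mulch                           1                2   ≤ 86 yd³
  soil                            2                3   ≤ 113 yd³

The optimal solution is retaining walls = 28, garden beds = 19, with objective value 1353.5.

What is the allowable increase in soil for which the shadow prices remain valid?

25

Binding constraints: stone, soil. The basis is B = [[6,4],[2,3]] with det 10.
Per unit increase in soil, x* moves by d = (-0.4, 0.6).
The basis stays optimal until mulch becomes binding; allowable increase = 25 yd³.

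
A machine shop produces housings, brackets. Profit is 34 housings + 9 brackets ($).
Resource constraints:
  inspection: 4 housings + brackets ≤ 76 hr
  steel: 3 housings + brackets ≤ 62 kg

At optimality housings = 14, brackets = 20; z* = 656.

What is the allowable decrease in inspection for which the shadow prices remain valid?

Binding constraints: inspection, steel. The basis is B = [[4,1],[3,1]] with det 1.
Per unit decrease in inspection, x* moves by d = (-1, 3).
The basis stays optimal until housings reaches 0; allowable decrease = 14 hr.

14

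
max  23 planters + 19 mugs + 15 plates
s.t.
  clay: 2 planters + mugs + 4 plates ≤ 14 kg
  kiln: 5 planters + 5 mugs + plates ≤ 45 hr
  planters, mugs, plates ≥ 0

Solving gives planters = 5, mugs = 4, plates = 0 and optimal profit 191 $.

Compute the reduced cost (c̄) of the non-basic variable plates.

-4

Both clay and kiln are binding at x*.
From A_Bᵀ y = c: 2·y_clay + 5·y_kiln = 23; 1·y_clay + 5·y_kiln = 19.
This yields shadow prices y_clay = 4, y_kiln = 3.
Reduced cost of plates: c₃ − yᵀa₃ = 15 − (4·4 + 3·1) = 15 − 19 = -4.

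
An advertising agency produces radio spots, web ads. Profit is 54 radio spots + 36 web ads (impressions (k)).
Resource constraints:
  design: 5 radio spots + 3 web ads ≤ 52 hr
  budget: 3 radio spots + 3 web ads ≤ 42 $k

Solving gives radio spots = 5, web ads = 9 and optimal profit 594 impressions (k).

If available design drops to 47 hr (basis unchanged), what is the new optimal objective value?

At the optimum: design uses 52 of 52 (binding); budget uses 42 of 42 (binding).
Dual feasibility on the basic columns requires 5·y_design + 3·y_budget = 54, 3·y_design + 3·y_budget = 36.
This yields shadow prices y_design = 9, y_budget = 3.
Δz = y_design·Δb = 9 × (-5) = -45, so new z* = 594 − 45 = 549.

549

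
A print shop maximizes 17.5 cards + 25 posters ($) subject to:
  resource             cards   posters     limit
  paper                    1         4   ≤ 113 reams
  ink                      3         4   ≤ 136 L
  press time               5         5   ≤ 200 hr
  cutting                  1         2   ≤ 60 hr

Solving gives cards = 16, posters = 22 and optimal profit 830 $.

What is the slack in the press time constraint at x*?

10

press time used = 5·16 + 5·22 = 190; slack = 200 − 190 = 10.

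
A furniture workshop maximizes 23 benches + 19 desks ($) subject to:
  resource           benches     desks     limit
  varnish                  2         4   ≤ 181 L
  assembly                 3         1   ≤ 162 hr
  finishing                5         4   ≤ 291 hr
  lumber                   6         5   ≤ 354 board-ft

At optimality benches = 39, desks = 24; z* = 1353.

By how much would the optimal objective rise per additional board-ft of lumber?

At the optimum: varnish uses 174 of 181 (slack = 7); assembly uses 141 of 162 (slack = 21); finishing uses 291 of 291 (binding); lumber uses 354 of 354 (binding).
By complementary slackness, y = 0 for the non-binding constraints.
The binding rows give the dual system: 5·y_finishing + 6·y_lumber = 23 and 4·y_finishing + 5·y_lumber = 19.
This yields shadow prices y_finishing = 1, y_lumber = 3.
Shadow price of lumber = 3.

3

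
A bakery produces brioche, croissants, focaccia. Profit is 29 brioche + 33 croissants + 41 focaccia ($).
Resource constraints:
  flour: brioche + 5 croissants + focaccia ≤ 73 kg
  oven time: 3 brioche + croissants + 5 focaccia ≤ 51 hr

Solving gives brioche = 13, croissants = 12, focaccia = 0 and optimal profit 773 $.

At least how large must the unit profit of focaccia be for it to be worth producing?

45

Both flour and oven time are binding at x*.
From A_Bᵀ y = c: 1·y_flour + 3·y_oven time = 29; 5·y_flour + 1·y_oven time = 33.
This yields shadow prices y_flour = 5, y_oven time = 8.
focaccia enters the basis when its profit ≥ yᵀa₃ = 5·1 + 8·5 = 45.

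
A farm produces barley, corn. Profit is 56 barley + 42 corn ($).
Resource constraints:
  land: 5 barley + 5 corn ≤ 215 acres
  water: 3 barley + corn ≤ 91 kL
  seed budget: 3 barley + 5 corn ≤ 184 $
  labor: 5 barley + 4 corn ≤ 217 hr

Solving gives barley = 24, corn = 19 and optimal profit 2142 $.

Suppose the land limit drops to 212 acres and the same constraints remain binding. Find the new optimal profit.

At the optimum: land uses 215 of 215 (binding); water uses 91 of 91 (binding); seed budget uses 167 of 184 (slack = 17); labor uses 196 of 217 (slack = 21).
Slack constraints have shadow price 0 (complementary slackness).
Dual feasibility on the basic columns requires 5·y_land + 3·y_water = 56, 5·y_land + 1·y_water = 42.
Solving: y_land = 7, y_water = 7.
Δz = y_land·Δb = 7 × (-3) = -21, so new z* = 2142 − 21 = 2121.

2121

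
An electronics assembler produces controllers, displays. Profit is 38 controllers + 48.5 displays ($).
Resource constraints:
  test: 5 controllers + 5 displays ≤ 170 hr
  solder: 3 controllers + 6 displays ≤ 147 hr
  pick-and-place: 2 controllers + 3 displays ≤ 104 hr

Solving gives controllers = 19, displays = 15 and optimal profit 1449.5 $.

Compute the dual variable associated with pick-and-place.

0

Check each constraint at x*: test 170/170 (tight); solder 147/147 (tight); pick-and-place 83/104 (slack 21).
Slack constraints have shadow price 0 (complementary slackness).
From A_Bᵀ y = c: 5·y_test + 3·y_solder = 38; 5·y_test + 6·y_solder = 48.5.
This yields shadow prices y_test = 5.5, y_solder = 3.5.
Shadow price of pick-and-place = 0.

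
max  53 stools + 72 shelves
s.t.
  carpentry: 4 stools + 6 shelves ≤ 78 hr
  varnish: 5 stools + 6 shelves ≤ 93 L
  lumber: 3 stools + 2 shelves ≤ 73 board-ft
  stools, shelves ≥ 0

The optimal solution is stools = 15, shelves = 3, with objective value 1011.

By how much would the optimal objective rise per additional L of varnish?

5

Check each constraint at x*: carpentry 78/78 (tight); varnish 93/93 (tight); lumber 51/73 (slack 22).
Since lumber is not tight, its dual is 0.
Dual feasibility on the basic columns requires 4·y_carpentry + 5·y_varnish = 53, 6·y_carpentry + 6·y_varnish = 72.
This yields shadow prices y_carpentry = 7, y_varnish = 5.
Shadow price of varnish = 5.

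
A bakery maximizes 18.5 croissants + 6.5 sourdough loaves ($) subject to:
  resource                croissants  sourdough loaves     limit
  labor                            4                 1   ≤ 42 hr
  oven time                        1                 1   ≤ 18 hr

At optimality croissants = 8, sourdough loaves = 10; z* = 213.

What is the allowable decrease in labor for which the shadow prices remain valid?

Binding constraints: labor, oven time. The basis is B = [[4,1],[1,1]] with det 3.
Per unit decrease in labor, x* moves by d = (-0.3333, 0.3333).
The basis stays optimal until croissants reaches 0; allowable decrease = 24 hr.

24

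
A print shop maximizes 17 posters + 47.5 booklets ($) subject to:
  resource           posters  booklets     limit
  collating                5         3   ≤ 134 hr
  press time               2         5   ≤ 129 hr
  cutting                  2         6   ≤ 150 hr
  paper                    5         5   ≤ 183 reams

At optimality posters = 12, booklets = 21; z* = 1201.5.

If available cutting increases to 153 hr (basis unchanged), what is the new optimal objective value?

1216.5

Check each constraint at x*: collating 123/134 (slack 11); press time 129/129 (tight); cutting 150/150 (tight); paper 165/183 (slack 18).
Since collating, paper are not tight, their duals are 0.
Dual feasibility on the basic columns requires 2·y_press time + 2·y_cutting = 17, 5·y_press time + 6·y_cutting = 47.5.
→ y_press time = 3.5 and y_cutting = 5.
Δz = y_cutting·Δb = 5 × (3) = 15, so new z* = 1201.5 + 15 = 1216.5.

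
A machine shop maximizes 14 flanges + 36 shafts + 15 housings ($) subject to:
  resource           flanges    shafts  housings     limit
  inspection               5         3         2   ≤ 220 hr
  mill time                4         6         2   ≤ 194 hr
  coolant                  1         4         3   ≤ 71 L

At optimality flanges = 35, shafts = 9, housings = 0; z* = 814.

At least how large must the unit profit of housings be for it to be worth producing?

At the optimum: inspection uses 202 of 220 (slack = 18); mill time uses 194 of 194 (binding); coolant uses 71 of 71 (binding).
By complementary slackness, y = 0 for the non-binding constraint.
Dual feasibility on the basic columns requires 4·y_mill time + 1·y_coolant = 14, 6·y_mill time + 4·y_coolant = 36.
→ y_mill time = 2 and y_coolant = 6.
housings enters the basis when its profit ≥ yᵀa₃ = 2·2 + 6·3 = 22.

22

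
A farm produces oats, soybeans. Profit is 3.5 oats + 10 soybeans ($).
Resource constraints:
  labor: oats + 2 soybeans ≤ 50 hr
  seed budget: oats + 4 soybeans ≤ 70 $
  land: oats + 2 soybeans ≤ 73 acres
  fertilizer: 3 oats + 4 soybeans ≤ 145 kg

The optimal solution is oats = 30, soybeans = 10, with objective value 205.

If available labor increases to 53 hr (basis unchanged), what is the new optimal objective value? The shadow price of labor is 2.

211

Δb = 3, so new z* = 205 + (2)·(3) = 205 + 6 = 211.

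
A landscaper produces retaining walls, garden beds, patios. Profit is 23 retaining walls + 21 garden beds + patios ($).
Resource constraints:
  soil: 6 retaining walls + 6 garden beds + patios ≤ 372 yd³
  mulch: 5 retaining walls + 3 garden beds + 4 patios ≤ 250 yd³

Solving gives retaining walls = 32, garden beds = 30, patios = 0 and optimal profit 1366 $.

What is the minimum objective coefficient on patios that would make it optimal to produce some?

7

Both soil and mulch are binding at x*.
Dual feasibility on the basic columns requires 6·y_soil + 5·y_mulch = 23, 6·y_soil + 3·y_mulch = 21.
Solving: y_soil = 3, y_mulch = 1.
patios enters the basis when its profit ≥ yᵀa₃ = 3·1 + 1·4 = 7.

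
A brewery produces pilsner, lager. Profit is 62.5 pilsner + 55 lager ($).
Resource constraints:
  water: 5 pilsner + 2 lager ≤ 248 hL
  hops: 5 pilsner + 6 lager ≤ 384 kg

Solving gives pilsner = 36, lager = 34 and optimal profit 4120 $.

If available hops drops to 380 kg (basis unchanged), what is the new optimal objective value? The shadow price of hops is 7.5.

Δb = -4, so new z* = 4120 + (7.5)·(-4) = 4120 − 30 = 4090.

4090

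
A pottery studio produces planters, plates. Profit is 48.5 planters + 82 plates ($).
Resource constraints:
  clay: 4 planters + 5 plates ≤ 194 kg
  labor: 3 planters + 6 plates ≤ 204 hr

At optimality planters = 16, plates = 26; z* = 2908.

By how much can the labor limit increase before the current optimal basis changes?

Binding constraints: clay, labor. The basis is B = [[4,5],[3,6]] with det 9.
Per unit increase in labor, x* moves by d = (-0.5556, 0.4444).
The basis stays optimal until planters reaches 0; allowable increase = 28.8 hr.

28.8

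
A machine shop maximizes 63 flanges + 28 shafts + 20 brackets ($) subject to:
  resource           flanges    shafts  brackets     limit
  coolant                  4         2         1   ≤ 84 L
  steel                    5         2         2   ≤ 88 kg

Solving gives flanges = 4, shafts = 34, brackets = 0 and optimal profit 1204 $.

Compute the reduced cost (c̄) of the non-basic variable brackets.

At the optimum: coolant uses 84 of 84 (binding); steel uses 88 of 88 (binding).
From A_Bᵀ y = c: 4·y_coolant + 5·y_steel = 63; 2·y_coolant + 2·y_steel = 28.
→ y_coolant = 7 and y_steel = 7.
Reduced cost of brackets: c₃ − yᵀa₃ = 20 − (7·1 + 7·2) = 20 − 21 = -1.

-1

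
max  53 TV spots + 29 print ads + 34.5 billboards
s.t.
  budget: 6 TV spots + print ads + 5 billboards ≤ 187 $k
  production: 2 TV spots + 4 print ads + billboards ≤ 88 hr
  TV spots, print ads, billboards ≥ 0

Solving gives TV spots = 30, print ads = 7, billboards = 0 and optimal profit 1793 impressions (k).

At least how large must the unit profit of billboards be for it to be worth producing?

Both budget and production are binding at x*.
The binding rows give the dual system: 6·y_budget + 2·y_production = 53 and 1·y_budget + 4·y_production = 29.
→ y_budget = 7 and y_production = 5.5.
billboards enters the basis when its profit ≥ yᵀa₃ = 7·5 + 5.5·1 = 40.5.

40.5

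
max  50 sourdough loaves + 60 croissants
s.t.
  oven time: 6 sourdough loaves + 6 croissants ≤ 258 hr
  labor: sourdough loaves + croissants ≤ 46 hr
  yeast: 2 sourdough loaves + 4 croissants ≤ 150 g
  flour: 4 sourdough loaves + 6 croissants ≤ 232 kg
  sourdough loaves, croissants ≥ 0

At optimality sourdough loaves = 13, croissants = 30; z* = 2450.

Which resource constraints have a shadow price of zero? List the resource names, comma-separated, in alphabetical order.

labor, yeast

oven time: 258/258 (binding)
labor: 43/46 (slack 3)
yeast: 146/150 (slack 4)
flour: 232/232 (binding)
By complementary slackness, a constraint with positive slack has shadow price 0 → labor, yeast.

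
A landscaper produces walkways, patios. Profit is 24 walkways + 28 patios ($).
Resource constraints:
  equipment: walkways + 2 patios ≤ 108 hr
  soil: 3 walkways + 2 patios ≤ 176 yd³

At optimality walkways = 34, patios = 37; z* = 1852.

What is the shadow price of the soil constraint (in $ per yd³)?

5

Check each constraint at x*: equipment 108/108 (tight); soil 176/176 (tight).
Dual feasibility on the basic columns requires 1·y_equipment + 3·y_soil = 24, 2·y_equipment + 2·y_soil = 28.
→ y_equipment = 9 and y_soil = 5.
Shadow price of soil = 5.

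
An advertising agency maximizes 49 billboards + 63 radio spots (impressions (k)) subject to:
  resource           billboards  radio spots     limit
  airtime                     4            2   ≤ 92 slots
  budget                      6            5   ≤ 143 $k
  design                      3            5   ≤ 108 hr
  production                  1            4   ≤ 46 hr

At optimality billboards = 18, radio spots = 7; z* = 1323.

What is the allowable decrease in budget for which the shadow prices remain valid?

Binding constraints: budget, production. The basis is B = [[6,5],[1,4]] with det 19.
Per unit decrease in budget, x* moves by d = (-0.2105, 0.0526).
The basis stays optimal until billboards reaches 0; allowable decrease = 85.5 $k.

85.5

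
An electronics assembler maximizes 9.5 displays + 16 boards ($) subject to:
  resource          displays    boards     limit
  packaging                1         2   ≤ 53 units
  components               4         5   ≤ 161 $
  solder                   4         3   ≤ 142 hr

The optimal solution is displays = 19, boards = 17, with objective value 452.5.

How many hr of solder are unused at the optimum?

solder used = 4·19 + 3·17 = 127; slack = 142 − 127 = 15.

15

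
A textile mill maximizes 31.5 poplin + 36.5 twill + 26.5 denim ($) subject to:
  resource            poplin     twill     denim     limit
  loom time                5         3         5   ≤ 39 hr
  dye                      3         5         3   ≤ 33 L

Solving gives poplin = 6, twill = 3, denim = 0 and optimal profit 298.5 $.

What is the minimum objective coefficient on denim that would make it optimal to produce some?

Check each constraint at x*: loom time 39/39 (tight); dye 33/33 (tight).
Dual feasibility on the basic columns requires 5·y_loom time + 3·y_dye = 31.5, 3·y_loom time + 5·y_dye = 36.5.
This yields shadow prices y_loom time = 3, y_dye = 5.5.
denim enters the basis when its profit ≥ yᵀa₃ = 3·5 + 5.5·3 = 31.5.

31.5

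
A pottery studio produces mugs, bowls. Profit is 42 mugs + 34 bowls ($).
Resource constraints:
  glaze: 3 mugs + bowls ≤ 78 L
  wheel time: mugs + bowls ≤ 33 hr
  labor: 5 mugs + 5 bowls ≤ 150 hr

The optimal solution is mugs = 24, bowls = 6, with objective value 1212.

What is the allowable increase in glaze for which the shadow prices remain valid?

Binding constraints: glaze, labor. The basis is B = [[3,1],[5,5]] with det 10.
Per unit increase in glaze, x* moves by d = (0.5, -0.5).
The basis stays optimal until bowls reaches 0; allowable increase = 12 L.

12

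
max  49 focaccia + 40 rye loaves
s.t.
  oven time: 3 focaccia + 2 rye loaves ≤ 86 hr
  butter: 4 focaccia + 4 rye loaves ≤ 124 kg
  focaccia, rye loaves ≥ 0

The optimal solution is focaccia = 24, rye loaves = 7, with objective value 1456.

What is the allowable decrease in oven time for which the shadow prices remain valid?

24

Binding constraints: oven time, butter. The basis is B = [[3,2],[4,4]] with det 4.
Per unit decrease in oven time, x* moves by d = (-1, 1).
The basis stays optimal until focaccia reaches 0; allowable decrease = 24 hr.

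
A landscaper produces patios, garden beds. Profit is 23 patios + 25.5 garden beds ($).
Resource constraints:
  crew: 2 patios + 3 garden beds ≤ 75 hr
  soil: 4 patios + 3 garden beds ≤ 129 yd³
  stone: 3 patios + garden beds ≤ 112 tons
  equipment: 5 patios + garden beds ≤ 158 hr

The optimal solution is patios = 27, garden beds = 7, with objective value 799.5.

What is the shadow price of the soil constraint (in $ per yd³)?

3

Binding: crew and soil. Non-binding: stone (24 unused), equipment (16 unused).
Since stone, equipment are not tight, their duals are 0.
From A_Bᵀ y = c: 2·y_crew + 4·y_soil = 23; 3·y_crew + 3·y_soil = 25.5.
Solving: y_crew = 5.5, y_soil = 3.
Shadow price of soil = 3.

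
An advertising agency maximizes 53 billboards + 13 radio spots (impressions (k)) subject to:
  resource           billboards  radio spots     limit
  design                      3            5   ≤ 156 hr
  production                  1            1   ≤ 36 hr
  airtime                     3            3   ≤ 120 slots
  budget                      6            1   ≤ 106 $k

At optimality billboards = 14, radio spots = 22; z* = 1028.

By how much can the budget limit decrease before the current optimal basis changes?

10

Binding constraints: production, budget. The basis is B = [[1,1],[6,1]] with det -5.
Per unit decrease in budget, x* moves by d = (-0.2, 0.2).
The basis stays optimal until design becomes binding; allowable decrease = 10 $k.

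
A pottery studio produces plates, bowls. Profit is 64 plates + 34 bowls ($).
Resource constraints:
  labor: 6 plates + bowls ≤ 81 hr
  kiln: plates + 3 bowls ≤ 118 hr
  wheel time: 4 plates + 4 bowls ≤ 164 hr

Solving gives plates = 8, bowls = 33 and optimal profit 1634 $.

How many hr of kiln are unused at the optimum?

11

kiln used = 1·8 + 3·33 = 107; slack = 118 − 107 = 11.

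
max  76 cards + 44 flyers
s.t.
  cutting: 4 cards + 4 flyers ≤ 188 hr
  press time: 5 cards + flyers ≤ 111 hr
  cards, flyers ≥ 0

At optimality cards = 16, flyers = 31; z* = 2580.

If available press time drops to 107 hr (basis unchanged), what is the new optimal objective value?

At the optimum: cutting uses 188 of 188 (binding); press time uses 111 of 111 (binding).
Dual feasibility on the basic columns requires 4·y_cutting + 5·y_press time = 76, 4·y_cutting + 1·y_press time = 44.
→ y_cutting = 9 and y_press time = 8.
Δz = y_press time·Δb = 8 × (-4) = -32, so new z* = 2580 − 32 = 2548.

2548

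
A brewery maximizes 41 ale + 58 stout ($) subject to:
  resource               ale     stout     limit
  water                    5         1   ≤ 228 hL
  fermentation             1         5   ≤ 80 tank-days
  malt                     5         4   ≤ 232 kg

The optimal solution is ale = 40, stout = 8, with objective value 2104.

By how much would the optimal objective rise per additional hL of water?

Check each constraint at x*: water 208/228 (slack 20); fermentation 80/80 (tight); malt 232/232 (tight).
Since water is not tight, its dual is 0.
Dual feasibility on the basic columns requires 1·y_fermentation + 5·y_malt = 41, 5·y_fermentation + 4·y_malt = 58.
Solving: y_fermentation = 6, y_malt = 7.
Shadow price of water = 0.

0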